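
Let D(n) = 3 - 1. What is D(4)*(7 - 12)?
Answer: -10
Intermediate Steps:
D(n) = 2
D(4)*(7 - 12) = 2*(7 - 12) = 2*(-5) = -10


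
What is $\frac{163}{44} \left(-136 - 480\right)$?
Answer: $-2282$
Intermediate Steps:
$\frac{163}{44} \left(-136 - 480\right) = 163 \cdot \frac{1}{44} \left(-616\right) = \frac{163}{44} \left(-616\right) = -2282$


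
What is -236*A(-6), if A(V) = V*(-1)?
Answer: -1416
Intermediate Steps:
A(V) = -V
-236*A(-6) = -(-236)*(-6) = -236*6 = -1416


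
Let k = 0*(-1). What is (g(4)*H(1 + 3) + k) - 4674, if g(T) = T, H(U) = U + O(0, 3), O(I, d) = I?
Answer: -4658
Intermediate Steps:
H(U) = U (H(U) = U + 0 = U)
k = 0
(g(4)*H(1 + 3) + k) - 4674 = (4*(1 + 3) + 0) - 4674 = (4*4 + 0) - 4674 = (16 + 0) - 4674 = 16 - 4674 = -4658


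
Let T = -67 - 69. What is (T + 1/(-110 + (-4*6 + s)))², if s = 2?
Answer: 322310209/17424 ≈ 18498.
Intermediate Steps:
T = -136
(T + 1/(-110 + (-4*6 + s)))² = (-136 + 1/(-110 + (-4*6 + 2)))² = (-136 + 1/(-110 + (-24 + 2)))² = (-136 + 1/(-110 - 22))² = (-136 + 1/(-132))² = (-136 - 1/132)² = (-17953/132)² = 322310209/17424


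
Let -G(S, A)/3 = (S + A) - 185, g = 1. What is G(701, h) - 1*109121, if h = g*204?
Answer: -111281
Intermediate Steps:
h = 204 (h = 1*204 = 204)
G(S, A) = 555 - 3*A - 3*S (G(S, A) = -3*((S + A) - 185) = -3*((A + S) - 185) = -3*(-185 + A + S) = 555 - 3*A - 3*S)
G(701, h) - 1*109121 = (555 - 3*204 - 3*701) - 1*109121 = (555 - 612 - 2103) - 109121 = -2160 - 109121 = -111281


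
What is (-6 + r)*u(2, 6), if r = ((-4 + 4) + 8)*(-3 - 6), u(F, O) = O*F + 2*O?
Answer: -1872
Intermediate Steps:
u(F, O) = 2*O + F*O (u(F, O) = F*O + 2*O = 2*O + F*O)
r = -72 (r = (0 + 8)*(-9) = 8*(-9) = -72)
(-6 + r)*u(2, 6) = (-6 - 72)*(6*(2 + 2)) = -468*4 = -78*24 = -1872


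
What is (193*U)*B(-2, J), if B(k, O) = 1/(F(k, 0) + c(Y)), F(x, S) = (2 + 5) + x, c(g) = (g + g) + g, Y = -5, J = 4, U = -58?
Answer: 5597/5 ≈ 1119.4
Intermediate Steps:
c(g) = 3*g (c(g) = 2*g + g = 3*g)
F(x, S) = 7 + x
B(k, O) = 1/(-8 + k) (B(k, O) = 1/((7 + k) + 3*(-5)) = 1/((7 + k) - 15) = 1/(-8 + k))
(193*U)*B(-2, J) = (193*(-58))/(-8 - 2) = -11194/(-10) = -11194*(-⅒) = 5597/5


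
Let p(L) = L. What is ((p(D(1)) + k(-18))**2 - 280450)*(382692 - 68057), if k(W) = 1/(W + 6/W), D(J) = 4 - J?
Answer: -53383176922562/605 ≈ -8.8237e+10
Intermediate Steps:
((p(D(1)) + k(-18))**2 - 280450)*(382692 - 68057) = (((4 - 1*1) - 18/(6 + (-18)**2))**2 - 280450)*(382692 - 68057) = (((4 - 1) - 18/(6 + 324))**2 - 280450)*314635 = ((3 - 18/330)**2 - 280450)*314635 = ((3 - 18*1/330)**2 - 280450)*314635 = ((3 - 3/55)**2 - 280450)*314635 = ((162/55)**2 - 280450)*314635 = (26244/3025 - 280450)*314635 = -848335006/3025*314635 = -53383176922562/605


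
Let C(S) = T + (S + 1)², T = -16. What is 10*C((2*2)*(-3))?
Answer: 1050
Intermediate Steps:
C(S) = -16 + (1 + S)² (C(S) = -16 + (S + 1)² = -16 + (1 + S)²)
10*C((2*2)*(-3)) = 10*(-16 + (1 + (2*2)*(-3))²) = 10*(-16 + (1 + 4*(-3))²) = 10*(-16 + (1 - 12)²) = 10*(-16 + (-11)²) = 10*(-16 + 121) = 10*105 = 1050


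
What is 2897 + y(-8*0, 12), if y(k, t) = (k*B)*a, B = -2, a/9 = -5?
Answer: 2897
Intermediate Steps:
a = -45 (a = 9*(-5) = -45)
y(k, t) = 90*k (y(k, t) = (k*(-2))*(-45) = -2*k*(-45) = 90*k)
2897 + y(-8*0, 12) = 2897 + 90*(-8*0) = 2897 + 90*0 = 2897 + 0 = 2897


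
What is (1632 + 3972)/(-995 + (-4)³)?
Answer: -1868/353 ≈ -5.2918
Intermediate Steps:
(1632 + 3972)/(-995 + (-4)³) = 5604/(-995 - 64) = 5604/(-1059) = 5604*(-1/1059) = -1868/353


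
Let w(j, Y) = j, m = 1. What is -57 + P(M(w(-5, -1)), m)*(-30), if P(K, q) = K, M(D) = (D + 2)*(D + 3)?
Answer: -237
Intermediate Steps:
M(D) = (2 + D)*(3 + D)
-57 + P(M(w(-5, -1)), m)*(-30) = -57 + (6 + (-5)² + 5*(-5))*(-30) = -57 + (6 + 25 - 25)*(-30) = -57 + 6*(-30) = -57 - 180 = -237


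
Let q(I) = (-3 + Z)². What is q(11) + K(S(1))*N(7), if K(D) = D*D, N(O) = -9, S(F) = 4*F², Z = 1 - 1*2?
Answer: -128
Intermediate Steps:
Z = -1 (Z = 1 - 2 = -1)
q(I) = 16 (q(I) = (-3 - 1)² = (-4)² = 16)
K(D) = D²
q(11) + K(S(1))*N(7) = 16 + (4*1²)²*(-9) = 16 + (4*1)²*(-9) = 16 + 4²*(-9) = 16 + 16*(-9) = 16 - 144 = -128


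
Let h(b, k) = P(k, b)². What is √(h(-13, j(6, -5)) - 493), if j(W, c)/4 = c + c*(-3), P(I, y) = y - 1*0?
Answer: 18*I ≈ 18.0*I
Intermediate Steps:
P(I, y) = y (P(I, y) = y + 0 = y)
j(W, c) = -8*c (j(W, c) = 4*(c + c*(-3)) = 4*(c - 3*c) = 4*(-2*c) = -8*c)
h(b, k) = b²
√(h(-13, j(6, -5)) - 493) = √((-13)² - 493) = √(169 - 493) = √(-324) = 18*I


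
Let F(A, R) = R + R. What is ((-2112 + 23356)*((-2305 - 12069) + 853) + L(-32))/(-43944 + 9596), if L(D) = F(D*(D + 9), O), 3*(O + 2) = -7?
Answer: 430860199/51522 ≈ 8362.6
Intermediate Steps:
O = -13/3 (O = -2 + (1/3)*(-7) = -2 - 7/3 = -13/3 ≈ -4.3333)
F(A, R) = 2*R
L(D) = -26/3 (L(D) = 2*(-13/3) = -26/3)
((-2112 + 23356)*((-2305 - 12069) + 853) + L(-32))/(-43944 + 9596) = ((-2112 + 23356)*((-2305 - 12069) + 853) - 26/3)/(-43944 + 9596) = (21244*(-14374 + 853) - 26/3)/(-34348) = (21244*(-13521) - 26/3)*(-1/34348) = (-287240124 - 26/3)*(-1/34348) = -861720398/3*(-1/34348) = 430860199/51522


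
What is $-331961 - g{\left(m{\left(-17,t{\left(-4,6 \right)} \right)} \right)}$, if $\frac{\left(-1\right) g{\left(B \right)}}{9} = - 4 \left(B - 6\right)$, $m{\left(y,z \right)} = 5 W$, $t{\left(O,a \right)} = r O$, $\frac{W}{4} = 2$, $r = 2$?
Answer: $-333185$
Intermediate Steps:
$W = 8$ ($W = 4 \cdot 2 = 8$)
$t{\left(O,a \right)} = 2 O$
$m{\left(y,z \right)} = 40$ ($m{\left(y,z \right)} = 5 \cdot 8 = 40$)
$g{\left(B \right)} = -216 + 36 B$ ($g{\left(B \right)} = - 9 \left(- 4 \left(B - 6\right)\right) = - 9 \left(- 4 \left(-6 + B\right)\right) = - 9 \left(24 - 4 B\right) = -216 + 36 B$)
$-331961 - g{\left(m{\left(-17,t{\left(-4,6 \right)} \right)} \right)} = -331961 - \left(-216 + 36 \cdot 40\right) = -331961 - \left(-216 + 1440\right) = -331961 - 1224 = -333185$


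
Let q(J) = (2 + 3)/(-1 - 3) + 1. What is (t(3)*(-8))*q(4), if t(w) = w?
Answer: 6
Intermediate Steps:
q(J) = -1/4 (q(J) = 5/(-4) + 1 = 5*(-1/4) + 1 = -5/4 + 1 = -1/4)
(t(3)*(-8))*q(4) = (3*(-8))*(-1/4) = -24*(-1/4) = 6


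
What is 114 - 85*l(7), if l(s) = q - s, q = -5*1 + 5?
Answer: 709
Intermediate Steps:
q = 0 (q = -5 + 5 = 0)
l(s) = -s (l(s) = 0 - s = -s)
114 - 85*l(7) = 114 - (-85)*7 = 114 - 85*(-7) = 114 + 595 = 709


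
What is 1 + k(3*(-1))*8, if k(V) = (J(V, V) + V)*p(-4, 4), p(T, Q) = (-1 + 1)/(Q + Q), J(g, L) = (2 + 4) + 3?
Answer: 1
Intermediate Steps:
J(g, L) = 9 (J(g, L) = 6 + 3 = 9)
p(T, Q) = 0 (p(T, Q) = 0/((2*Q)) = 0*(1/(2*Q)) = 0)
k(V) = 0 (k(V) = (9 + V)*0 = 0)
1 + k(3*(-1))*8 = 1 + 0*8 = 1 + 0 = 1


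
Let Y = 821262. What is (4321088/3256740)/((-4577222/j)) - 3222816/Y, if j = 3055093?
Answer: -94364890260116312/19619241073531515 ≈ -4.8098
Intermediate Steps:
(4321088/3256740)/((-4577222/j)) - 3222816/Y = (4321088/3256740)/((-4577222/3055093)) - 3222816/821262 = (4321088*(1/3256740))/((-4577222*1/3055093)) - 3222816*1/821262 = 1080272/(814185*(-4577222/3055093)) - 537136/136877 = (1080272/814185)*(-3055093/4577222) - 537136/136877 = -1650165712648/1863352747035 - 537136/136877 = -94364890260116312/19619241073531515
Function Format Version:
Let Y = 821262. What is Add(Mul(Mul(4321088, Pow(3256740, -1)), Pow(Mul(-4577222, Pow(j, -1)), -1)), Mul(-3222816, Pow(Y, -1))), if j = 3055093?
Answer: Rational(-94364890260116312, 19619241073531515) ≈ -4.8098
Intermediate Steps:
Add(Mul(Mul(4321088, Pow(3256740, -1)), Pow(Mul(-4577222, Pow(j, -1)), -1)), Mul(-3222816, Pow(Y, -1))) = Add(Mul(Mul(4321088, Pow(3256740, -1)), Pow(Mul(-4577222, Pow(3055093, -1)), -1)), Mul(-3222816, Pow(821262, -1))) = Add(Mul(Mul(4321088, Rational(1, 3256740)), Pow(Mul(-4577222, Rational(1, 3055093)), -1)), Mul(-3222816, Rational(1, 821262))) = Add(Mul(Rational(1080272, 814185), Pow(Rational(-4577222, 3055093), -1)), Rational(-537136, 136877)) = Add(Mul(Rational(1080272, 814185), Rational(-3055093, 4577222)), Rational(-537136, 136877)) = Add(Rational(-1650165712648, 1863352747035), Rational(-537136, 136877)) = Rational(-94364890260116312, 19619241073531515)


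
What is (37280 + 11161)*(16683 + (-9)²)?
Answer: 812064924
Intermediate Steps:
(37280 + 11161)*(16683 + (-9)²) = 48441*(16683 + 81) = 48441*16764 = 812064924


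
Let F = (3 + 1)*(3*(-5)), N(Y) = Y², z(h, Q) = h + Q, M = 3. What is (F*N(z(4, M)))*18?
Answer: -52920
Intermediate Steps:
z(h, Q) = Q + h
F = -60 (F = 4*(-15) = -60)
(F*N(z(4, M)))*18 = -60*(3 + 4)²*18 = -60*7²*18 = -60*49*18 = -2940*18 = -52920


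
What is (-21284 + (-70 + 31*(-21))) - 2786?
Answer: -24791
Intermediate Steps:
(-21284 + (-70 + 31*(-21))) - 2786 = (-21284 + (-70 - 651)) - 2786 = (-21284 - 721) - 2786 = -22005 - 2786 = -24791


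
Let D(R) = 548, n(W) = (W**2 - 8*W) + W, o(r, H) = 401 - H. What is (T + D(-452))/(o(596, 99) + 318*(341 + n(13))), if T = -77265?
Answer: -76717/133544 ≈ -0.57447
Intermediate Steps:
n(W) = W**2 - 7*W
(T + D(-452))/(o(596, 99) + 318*(341 + n(13))) = (-77265 + 548)/((401 - 1*99) + 318*(341 + 13*(-7 + 13))) = -76717/((401 - 99) + 318*(341 + 13*6)) = -76717/(302 + 318*(341 + 78)) = -76717/(302 + 318*419) = -76717/(302 + 133242) = -76717/133544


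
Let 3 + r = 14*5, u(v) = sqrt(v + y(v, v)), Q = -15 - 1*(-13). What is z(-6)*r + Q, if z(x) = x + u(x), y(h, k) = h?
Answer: -404 + 134*I*sqrt(3) ≈ -404.0 + 232.09*I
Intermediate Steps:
Q = -2 (Q = -15 + 13 = -2)
u(v) = sqrt(2)*sqrt(v) (u(v) = sqrt(v + v) = sqrt(2*v) = sqrt(2)*sqrt(v))
z(x) = x + sqrt(2)*sqrt(x)
r = 67 (r = -3 + 14*5 = -3 + 70 = 67)
z(-6)*r + Q = (-6 + sqrt(2)*sqrt(-6))*67 - 2 = (-6 + sqrt(2)*(I*sqrt(6)))*67 - 2 = (-6 + 2*I*sqrt(3))*67 - 2 = (-402 + 134*I*sqrt(3)) - 2 = -404 + 134*I*sqrt(3)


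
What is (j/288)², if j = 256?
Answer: 64/81 ≈ 0.79012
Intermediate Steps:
(j/288)² = (256/288)² = (256*(1/288))² = (8/9)² = 64/81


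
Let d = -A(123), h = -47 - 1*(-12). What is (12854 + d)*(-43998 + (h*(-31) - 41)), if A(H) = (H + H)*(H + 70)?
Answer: 1487239296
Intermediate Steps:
h = -35 (h = -47 + 12 = -35)
A(H) = 2*H*(70 + H) (A(H) = (2*H)*(70 + H) = 2*H*(70 + H))
d = -47478 (d = -2*123*(70 + 123) = -2*123*193 = -1*47478 = -47478)
(12854 + d)*(-43998 + (h*(-31) - 41)) = (12854 - 47478)*(-43998 + (-35*(-31) - 41)) = -34624*(-43998 + (1085 - 41)) = -34624*(-43998 + 1044) = -34624*(-42954) = 1487239296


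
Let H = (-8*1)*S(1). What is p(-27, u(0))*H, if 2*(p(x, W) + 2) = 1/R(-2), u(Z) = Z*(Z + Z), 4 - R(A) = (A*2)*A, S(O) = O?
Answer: 17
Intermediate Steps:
R(A) = 4 - 2*A² (R(A) = 4 - A*2*A = 4 - 2*A*A = 4 - 2*A²)
u(Z) = 2*Z² (u(Z) = Z*(2*Z) = 2*Z²)
p(x, W) = -17/8 (p(x, W) = -2 + 1/(2*(4 - 2*(-2)²)) = -2 + 1/(2*(4 - 2*4)) = -2 + 1/(2*(4 - 8)) = -2 + (½)/(-4) = -2 + (½)*(-¼) = -2 - ⅛ = -17/8)
H = -8 (H = -8*1*1 = -8*1 = -8)
p(-27, u(0))*H = -17/8*(-8) = 17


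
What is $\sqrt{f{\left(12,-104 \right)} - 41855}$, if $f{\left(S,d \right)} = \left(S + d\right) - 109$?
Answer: $2 i \sqrt{10514} \approx 205.08 i$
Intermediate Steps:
$f{\left(S,d \right)} = -109 + S + d$
$\sqrt{f{\left(12,-104 \right)} - 41855} = \sqrt{\left(-109 + 12 - 104\right) - 41855} = \sqrt{-201 - 41855} = \sqrt{-42056} = 2 i \sqrt{10514}$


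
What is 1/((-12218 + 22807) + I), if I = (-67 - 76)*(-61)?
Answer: 1/19312 ≈ 5.1781e-5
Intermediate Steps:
I = 8723 (I = -143*(-61) = 8723)
1/((-12218 + 22807) + I) = 1/((-12218 + 22807) + 8723) = 1/(10589 + 8723) = 1/19312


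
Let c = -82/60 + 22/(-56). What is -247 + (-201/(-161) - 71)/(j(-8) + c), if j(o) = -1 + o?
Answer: -24998639/103937 ≈ -240.52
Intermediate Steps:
c = -739/420 (c = -82*1/60 + 22*(-1/56) = -41/30 - 11/28 = -739/420 ≈ -1.7595)
-247 + (-201/(-161) - 71)/(j(-8) + c) = -247 + (-201/(-161) - 71)/((-1 - 8) - 739/420) = -247 + (-201*(-1/161) - 71)/(-9 - 739/420) = -247 + (201/161 - 71)/(-4519/420) = -247 - 11230/161*(-420/4519) = -247 + 673800/103937 = -24998639/103937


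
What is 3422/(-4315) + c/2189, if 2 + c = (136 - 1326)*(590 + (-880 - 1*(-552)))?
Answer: -1352830088/9445535 ≈ -143.22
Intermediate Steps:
c = -311782 (c = -2 + (136 - 1326)*(590 + (-880 - 1*(-552))) = -2 - 1190*(590 + (-880 + 552)) = -2 - 1190*(590 - 328) = -2 - 1190*262 = -2 - 311780 = -311782)
3422/(-4315) + c/2189 = 3422/(-4315) - 311782/2189 = 3422*(-1/4315) - 311782*1/2189 = -3422/4315 - 311782/2189 = -1352830088/9445535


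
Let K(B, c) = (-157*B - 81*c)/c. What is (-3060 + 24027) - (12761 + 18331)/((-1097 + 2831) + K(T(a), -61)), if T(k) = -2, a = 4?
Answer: 2105685261/100519 ≈ 20948.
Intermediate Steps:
K(B, c) = (-157*B - 81*c)/c
(-3060 + 24027) - (12761 + 18331)/((-1097 + 2831) + K(T(a), -61)) = (-3060 + 24027) - (12761 + 18331)/((-1097 + 2831) + (-81 - 157*(-2)/(-61))) = 20967 - 31092/(1734 + (-81 - 157*(-2)*(-1/61))) = 20967 - 31092/(1734 + (-81 - 314/61)) = 20967 - 31092/(1734 - 5255/61) = 20967 - 31092/100519/61 = 20967 - 31092*61/100519 = 20967 - 1*1896612/100519 = 20967 - 1896612/100519 = 2105685261/100519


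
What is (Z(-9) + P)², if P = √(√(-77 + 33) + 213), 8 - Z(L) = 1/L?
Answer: (73 + 9*√(213 + 2*I*√11))²/81 ≈ 515.57 + 10.319*I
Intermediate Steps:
Z(L) = 8 - 1/L
P = √(213 + 2*I*√11) (P = √(√(-44) + 213) = √(2*I*√11 + 213) = √(213 + 2*I*√11) ≈ 14.596 + 0.2272*I)
(Z(-9) + P)² = ((8 - 1/(-9)) + √(213 + 2*I*√11))² = ((8 - 1*(-⅑)) + √(213 + 2*I*√11))² = ((8 + ⅑) + √(213 + 2*I*√11))² = (73/9 + √(213 + 2*I*√11))²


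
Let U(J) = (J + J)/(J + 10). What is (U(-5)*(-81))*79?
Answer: 12798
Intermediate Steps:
U(J) = 2*J/(10 + J) (U(J) = (2*J)/(10 + J) = 2*J/(10 + J))
(U(-5)*(-81))*79 = ((2*(-5)/(10 - 5))*(-81))*79 = ((2*(-5)/5)*(-81))*79 = ((2*(-5)*(⅕))*(-81))*79 = -2*(-81)*79 = 162*79 = 12798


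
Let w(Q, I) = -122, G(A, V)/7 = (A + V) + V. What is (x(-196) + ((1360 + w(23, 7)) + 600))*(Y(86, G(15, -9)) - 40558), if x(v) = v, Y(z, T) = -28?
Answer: -66642212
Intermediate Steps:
G(A, V) = 7*A + 14*V (G(A, V) = 7*((A + V) + V) = 7*(A + 2*V) = 7*A + 14*V)
(x(-196) + ((1360 + w(23, 7)) + 600))*(Y(86, G(15, -9)) - 40558) = (-196 + ((1360 - 122) + 600))*(-28 - 40558) = (-196 + (1238 + 600))*(-40586) = (-196 + 1838)*(-40586) = 1642*(-40586) = -66642212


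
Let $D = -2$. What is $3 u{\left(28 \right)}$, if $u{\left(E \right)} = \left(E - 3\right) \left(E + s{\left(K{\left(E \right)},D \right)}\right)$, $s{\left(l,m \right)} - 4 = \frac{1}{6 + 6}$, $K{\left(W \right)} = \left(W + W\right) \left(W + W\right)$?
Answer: $\frac{9625}{4} \approx 2406.3$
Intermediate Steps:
$K{\left(W \right)} = 4 W^{2}$ ($K{\left(W \right)} = 2 W 2 W = 4 W^{2}$)
$s{\left(l,m \right)} = \frac{49}{12}$ ($s{\left(l,m \right)} = 4 + \frac{1}{6 + 6} = 4 + \frac{1}{12} = \frac{49}{12}$)
$u{\left(E \right)} = \left(-3 + E\right) \left(\frac{49}{12} + E\right)$ ($u{\left(E \right)} = \left(E - 3\right) \left(E + \frac{49}{12}\right) = \left(-3 + E\right) \left(\frac{49}{12} + E\right)$)
$3 u{\left(28 \right)} = 3 \left(- \frac{49}{4} + 28^{2} + \frac{13}{12} \cdot 28\right) = 3 \left(- \frac{49}{4} + 784 + \frac{91}{3}\right) = 3 \cdot \frac{9625}{12} = \frac{9625}{4}$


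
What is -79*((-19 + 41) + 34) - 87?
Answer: -4511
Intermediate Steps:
-79*((-19 + 41) + 34) - 87 = -79*(22 + 34) - 87 = -79*56 - 87 = -4424 - 87 = -4511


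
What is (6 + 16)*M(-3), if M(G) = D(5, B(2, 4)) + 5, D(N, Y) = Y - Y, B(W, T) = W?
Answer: 110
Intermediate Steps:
D(N, Y) = 0
M(G) = 5 (M(G) = 0 + 5 = 5)
(6 + 16)*M(-3) = (6 + 16)*5 = 22*5 = 110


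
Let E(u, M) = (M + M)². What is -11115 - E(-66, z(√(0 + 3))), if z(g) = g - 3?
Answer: -11163 + 24*√3 ≈ -11121.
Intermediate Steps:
z(g) = -3 + g
E(u, M) = 4*M² (E(u, M) = (2*M)² = 4*M²)
-11115 - E(-66, z(√(0 + 3))) = -11115 - 4*(-3 + √(0 + 3))² = -11115 - 4*(-3 + √3)²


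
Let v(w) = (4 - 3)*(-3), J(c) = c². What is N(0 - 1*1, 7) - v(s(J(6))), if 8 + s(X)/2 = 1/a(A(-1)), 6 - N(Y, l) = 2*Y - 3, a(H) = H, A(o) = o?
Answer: 14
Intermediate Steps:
N(Y, l) = 9 - 2*Y (N(Y, l) = 6 - (2*Y - 3) = 6 - (-3 + 2*Y) = 6 + (3 - 2*Y) = 9 - 2*Y)
s(X) = -18 (s(X) = -16 + 2/(-1) = -16 + 2*(-1) = -16 - 2 = -18)
v(w) = -3 (v(w) = 1*(-3) = -3)
N(0 - 1*1, 7) - v(s(J(6))) = (9 - 2*(0 - 1*1)) - 1*(-3) = (9 - 2*(0 - 1)) + 3 = (9 - 2*(-1)) + 3 = (9 + 2) + 3 = 11 + 3 = 14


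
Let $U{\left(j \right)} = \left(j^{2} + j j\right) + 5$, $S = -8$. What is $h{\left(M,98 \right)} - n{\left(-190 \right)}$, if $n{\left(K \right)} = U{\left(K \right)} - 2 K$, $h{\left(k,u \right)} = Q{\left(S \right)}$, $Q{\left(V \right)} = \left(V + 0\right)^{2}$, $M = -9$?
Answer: $-72521$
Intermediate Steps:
$U{\left(j \right)} = 5 + 2 j^{2}$ ($U{\left(j \right)} = \left(j^{2} + j^{2}\right) + 5 = 2 j^{2} + 5 = 5 + 2 j^{2}$)
$Q{\left(V \right)} = V^{2}$
$h{\left(k,u \right)} = 64$ ($h{\left(k,u \right)} = \left(-8\right)^{2} = 64$)
$n{\left(K \right)} = 5 - 2 K + 2 K^{2}$ ($n{\left(K \right)} = \left(5 + 2 K^{2}\right) - 2 K = 5 - 2 K + 2 K^{2}$)
$h{\left(M,98 \right)} - n{\left(-190 \right)} = 64 - \left(5 - -380 + 2 \left(-190\right)^{2}\right) = 64 - \left(5 + 380 + 2 \cdot 36100\right) = 64 - \left(5 + 380 + 72200\right) = 64 - 72585 = -72521$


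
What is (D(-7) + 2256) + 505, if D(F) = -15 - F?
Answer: 2753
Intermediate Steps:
(D(-7) + 2256) + 505 = ((-15 - 1*(-7)) + 2256) + 505 = ((-15 + 7) + 2256) + 505 = (-8 + 2256) + 505 = 2248 + 505 = 2753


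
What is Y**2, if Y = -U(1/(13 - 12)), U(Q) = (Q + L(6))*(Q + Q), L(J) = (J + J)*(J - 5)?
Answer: 676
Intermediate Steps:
L(J) = 2*J*(-5 + J) (L(J) = (2*J)*(-5 + J) = 2*J*(-5 + J))
U(Q) = 2*Q*(12 + Q) (U(Q) = (Q + 2*6*(-5 + 6))*(Q + Q) = (Q + 2*6*1)*(2*Q) = (Q + 12)*(2*Q) = (12 + Q)*(2*Q) = 2*Q*(12 + Q))
Y = -26 (Y = -2*(12 + 1/(13 - 12))/(13 - 12) = -2*(12 + 1/1)/1 = -2*(12 + 1) = -2*13 = -1*26 = -26)
Y**2 = (-26)**2 = 676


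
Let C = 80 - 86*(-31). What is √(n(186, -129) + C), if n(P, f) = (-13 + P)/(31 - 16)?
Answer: √620445/15 ≈ 52.512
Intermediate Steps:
n(P, f) = -13/15 + P/15 (n(P, f) = (-13 + P)/15 = (-13 + P)*(1/15) = -13/15 + P/15)
C = 2746 (C = 80 + 2666 = 2746)
√(n(186, -129) + C) = √((-13/15 + (1/15)*186) + 2746) = √((-13/15 + 62/5) + 2746) = √(173/15 + 2746) = √(41363/15) = √620445/15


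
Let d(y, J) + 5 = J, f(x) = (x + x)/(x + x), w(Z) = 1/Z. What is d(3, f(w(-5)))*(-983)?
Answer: 3932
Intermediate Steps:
f(x) = 1 (f(x) = (2*x)/((2*x)) = (2*x)*(1/(2*x)) = 1)
d(y, J) = -5 + J
d(3, f(w(-5)))*(-983) = (-5 + 1)*(-983) = -4*(-983) = 3932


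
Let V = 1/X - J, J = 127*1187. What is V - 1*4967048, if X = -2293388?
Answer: -11737094226237/2293388 ≈ -5.1178e+6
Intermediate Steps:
J = 150749
V = -345725947613/2293388 (V = 1/(-2293388) - 1*150749 = -1/2293388 - 150749 = -345725947613/2293388 ≈ -1.5075e+5)
V - 1*4967048 = -345725947613/2293388 - 1*4967048 = -345725947613/2293388 - 4967048 = -11737094226237/2293388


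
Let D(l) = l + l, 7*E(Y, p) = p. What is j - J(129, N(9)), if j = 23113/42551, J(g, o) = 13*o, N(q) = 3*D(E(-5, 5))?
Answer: -16433099/297857 ≈ -55.171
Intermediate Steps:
E(Y, p) = p/7
D(l) = 2*l
N(q) = 30/7 (N(q) = 3*(2*((⅐)*5)) = 3*(2*(5/7)) = 3*(10/7) = 30/7)
j = 23113/42551 (j = 23113*(1/42551) = 23113/42551 ≈ 0.54318)
j - J(129, N(9)) = 23113/42551 - 13*30/7 = 23113/42551 - 1*390/7 = 23113/42551 - 390/7 = -16433099/297857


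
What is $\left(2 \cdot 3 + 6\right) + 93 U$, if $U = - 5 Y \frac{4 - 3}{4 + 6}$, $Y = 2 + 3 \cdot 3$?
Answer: $- \frac{999}{2} \approx -499.5$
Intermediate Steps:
$Y = 11$ ($Y = 2 + 9 = 11$)
$U = - \frac{11}{2}$ ($U = - 5 \cdot 11 \frac{4 - 3}{4 + 6} = - 5 \cdot 11 \cdot 1 \cdot \frac{1}{10} = - 5 \cdot 11 \cdot \frac{1}{10} = \left(-5\right) \frac{11}{10} = - \frac{11}{2} \approx -5.5$)
$\left(2 \cdot 3 + 6\right) + 93 U = \left(2 \cdot 3 + 6\right) + 93 \left(- \frac{11}{2}\right) = \left(6 + 6\right) - \frac{1023}{2} = 12 - \frac{1023}{2} = - \frac{999}{2}$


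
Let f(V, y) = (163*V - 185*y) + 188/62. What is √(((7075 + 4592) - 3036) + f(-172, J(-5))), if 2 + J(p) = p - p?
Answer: I*√18289721/31 ≈ 137.96*I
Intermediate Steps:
J(p) = -2 (J(p) = -2 + (p - p) = -2 + 0 = -2)
f(V, y) = 94/31 - 185*y + 163*V (f(V, y) = (-185*y + 163*V) + 188*(1/62) = (-185*y + 163*V) + 94/31 = 94/31 - 185*y + 163*V)
√(((7075 + 4592) - 3036) + f(-172, J(-5))) = √(((7075 + 4592) - 3036) + (94/31 - 185*(-2) + 163*(-172))) = √((11667 - 3036) + (94/31 + 370 - 28036)) = √(8631 - 857552/31) = √(-589991/31) = I*√18289721/31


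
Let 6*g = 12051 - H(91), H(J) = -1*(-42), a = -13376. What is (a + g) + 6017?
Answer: -10715/2 ≈ -5357.5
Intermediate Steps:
H(J) = 42
g = 4003/2 (g = (12051 - 1*42)/6 = (12051 - 42)/6 = (⅙)*12009 = 4003/2 ≈ 2001.5)
(a + g) + 6017 = (-13376 + 4003/2) + 6017 = -22749/2 + 6017 = -10715/2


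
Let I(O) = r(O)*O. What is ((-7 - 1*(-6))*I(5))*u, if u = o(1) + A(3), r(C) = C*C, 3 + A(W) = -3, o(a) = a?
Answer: 625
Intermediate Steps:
A(W) = -6 (A(W) = -3 - 3 = -6)
r(C) = C²
I(O) = O³ (I(O) = O²*O = O³)
u = -5 (u = 1 - 6 = -5)
((-7 - 1*(-6))*I(5))*u = ((-7 - 1*(-6))*5³)*(-5) = ((-7 + 6)*125)*(-5) = -1*125*(-5) = -125*(-5) = 625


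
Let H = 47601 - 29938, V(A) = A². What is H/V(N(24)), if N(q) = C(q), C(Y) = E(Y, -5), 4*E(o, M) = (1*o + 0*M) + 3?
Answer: 282608/729 ≈ 387.67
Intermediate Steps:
E(o, M) = ¾ + o/4 (E(o, M) = ((1*o + 0*M) + 3)/4 = ((o + 0) + 3)/4 = (o + 3)/4 = (3 + o)/4 = ¾ + o/4)
C(Y) = ¾ + Y/4
N(q) = ¾ + q/4
H = 17663
H/V(N(24)) = 17663/((¾ + (¼)*24)²) = 17663/((¾ + 6)²) = 17663/((27/4)²) = 17663/(729/16) = 17663*(16/729) = 282608/729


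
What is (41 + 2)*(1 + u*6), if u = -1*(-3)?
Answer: 817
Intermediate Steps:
u = 3
(41 + 2)*(1 + u*6) = (41 + 2)*(1 + 3*6) = 43*(1 + 18) = 43*19 = 817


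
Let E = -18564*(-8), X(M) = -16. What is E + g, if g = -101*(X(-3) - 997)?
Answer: 250825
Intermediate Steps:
g = 102313 (g = -101*(-16 - 997) = -101*(-1013) = 102313)
E = 148512 (E = -714*(-208) = 148512)
E + g = 148512 + 102313 = 250825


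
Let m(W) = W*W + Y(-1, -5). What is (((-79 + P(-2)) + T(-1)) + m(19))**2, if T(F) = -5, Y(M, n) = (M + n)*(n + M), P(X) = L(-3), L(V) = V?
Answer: 96100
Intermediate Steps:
P(X) = -3
Y(M, n) = (M + n)**2 (Y(M, n) = (M + n)*(M + n) = (M + n)**2)
m(W) = 36 + W**2 (m(W) = W*W + (-1 - 5)**2 = W**2 + (-6)**2 = W**2 + 36 = 36 + W**2)
(((-79 + P(-2)) + T(-1)) + m(19))**2 = (((-79 - 3) - 5) + (36 + 19**2))**2 = ((-82 - 5) + (36 + 361))**2 = (-87 + 397)**2 = 310**2 = 96100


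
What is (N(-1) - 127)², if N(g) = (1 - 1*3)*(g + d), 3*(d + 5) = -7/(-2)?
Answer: 123904/9 ≈ 13767.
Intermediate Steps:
d = -23/6 (d = -5 + (-7/(-2))/3 = -5 + (-7*(-½))/3 = -5 + (⅓)*(7/2) = -5 + 7/6 = -23/6 ≈ -3.8333)
N(g) = 23/3 - 2*g (N(g) = (1 - 1*3)*(g - 23/6) = (1 - 3)*(-23/6 + g) = -2*(-23/6 + g) = 23/3 - 2*g)
(N(-1) - 127)² = ((23/3 - 2*(-1)) - 127)² = ((23/3 + 2) - 127)² = (29/3 - 127)² = (-352/3)² = 123904/9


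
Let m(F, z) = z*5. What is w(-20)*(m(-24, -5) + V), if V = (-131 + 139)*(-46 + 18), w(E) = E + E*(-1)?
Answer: 0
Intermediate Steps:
m(F, z) = 5*z
w(E) = 0 (w(E) = E - E = 0)
V = -224 (V = 8*(-28) = -224)
w(-20)*(m(-24, -5) + V) = 0*(5*(-5) - 224) = 0*(-25 - 224) = 0*(-249) = 0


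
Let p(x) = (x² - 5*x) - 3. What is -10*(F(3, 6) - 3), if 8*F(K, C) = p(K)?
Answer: 165/4 ≈ 41.250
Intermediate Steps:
p(x) = -3 + x² - 5*x
F(K, C) = -3/8 - 5*K/8 + K²/8 (F(K, C) = (-3 + K² - 5*K)/8 = -3/8 - 5*K/8 + K²/8)
-10*(F(3, 6) - 3) = -10*((-3/8 - 5/8*3 + (⅛)*3²) - 3) = -10*((-3/8 - 15/8 + (⅛)*9) - 3) = -10*((-3/8 - 15/8 + 9/8) - 3) = -10*(-9/8 - 3) = -10*(-33/8) = 165/4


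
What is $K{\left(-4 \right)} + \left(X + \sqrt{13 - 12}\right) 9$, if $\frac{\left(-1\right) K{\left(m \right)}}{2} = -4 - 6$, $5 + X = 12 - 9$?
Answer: $11$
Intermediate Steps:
$X = -2$ ($X = -5 + \left(12 - 9\right) = -5 + 3 = -2$)
$K{\left(m \right)} = 20$ ($K{\left(m \right)} = - 2 \left(-4 - 6\right) = \left(-2\right) \left(-10\right) = 20$)
$K{\left(-4 \right)} + \left(X + \sqrt{13 - 12}\right) 9 = 20 + \left(-2 + \sqrt{13 - 12}\right) 9 = 20 + \left(-2 + \sqrt{1}\right) 9 = 20 + \left(-2 + 1\right) 9 = 20 - 9 = 11$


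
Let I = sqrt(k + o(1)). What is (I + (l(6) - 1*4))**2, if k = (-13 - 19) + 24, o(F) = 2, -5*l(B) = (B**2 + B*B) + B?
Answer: 9454/25 - 196*I*sqrt(6)/5 ≈ 378.16 - 96.02*I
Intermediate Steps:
l(B) = -2*B**2/5 - B/5 (l(B) = -((B**2 + B*B) + B)/5 = -((B**2 + B**2) + B)/5 = -(2*B**2 + B)/5 = -(B + 2*B**2)/5 = -2*B**2/5 - B/5)
k = -8 (k = -32 + 24 = -8)
I = I*sqrt(6) (I = sqrt(-8 + 2) = sqrt(-6) = I*sqrt(6) ≈ 2.4495*I)
(I + (l(6) - 1*4))**2 = (I*sqrt(6) + (-1/5*6*(1 + 2*6) - 1*4))**2 = (I*sqrt(6) + (-1/5*6*(1 + 12) - 4))**2 = (I*sqrt(6) + (-1/5*6*13 - 4))**2 = (I*sqrt(6) + (-78/5 - 4))**2 = (I*sqrt(6) - 98/5)**2 = (-98/5 + I*sqrt(6))**2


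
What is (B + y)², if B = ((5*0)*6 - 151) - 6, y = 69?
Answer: 7744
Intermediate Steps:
B = -157 (B = (0*6 - 151) - 6 = (0 - 151) - 6 = -151 - 6 = -157)
(B + y)² = (-157 + 69)² = (-88)² = 7744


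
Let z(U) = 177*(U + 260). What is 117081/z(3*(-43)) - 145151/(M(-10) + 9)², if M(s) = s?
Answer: -1121833052/7729 ≈ -1.4515e+5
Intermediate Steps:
z(U) = 46020 + 177*U (z(U) = 177*(260 + U) = 46020 + 177*U)
117081/z(3*(-43)) - 145151/(M(-10) + 9)² = 117081/(46020 + 177*(3*(-43))) - 145151/(-10 + 9)² = 117081/(46020 + 177*(-129)) - 145151/((-1)²) = 117081/(46020 - 22833) - 145151/1 = 117081/23187 - 145151*1 = 117081*(1/23187) - 145151 = 39027/7729 - 145151 = -1121833052/7729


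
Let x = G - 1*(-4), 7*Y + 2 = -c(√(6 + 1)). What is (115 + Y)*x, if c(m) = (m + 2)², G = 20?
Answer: 19008/7 - 96*√7/7 ≈ 2679.1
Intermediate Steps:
c(m) = (2 + m)²
Y = -2/7 - (2 + √7)²/7 (Y = -2/7 + (-(2 + √(6 + 1))²)/7 = -2/7 + (-(2 + √7)²)/7 = -2/7 - (2 + √7)²/7 ≈ -3.3690)
x = 24 (x = 20 - 1*(-4) = 20 + 4 = 24)
(115 + Y)*x = (115 + (-13/7 - 4*√7/7))*24 = (792/7 - 4*√7/7)*24 = 19008/7 - 96*√7/7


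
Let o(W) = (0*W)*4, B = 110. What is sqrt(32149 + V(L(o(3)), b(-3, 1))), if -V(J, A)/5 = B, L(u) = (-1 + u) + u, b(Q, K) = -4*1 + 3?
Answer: 3*sqrt(3511) ≈ 177.76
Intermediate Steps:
b(Q, K) = -1 (b(Q, K) = -4 + 3 = -1)
o(W) = 0 (o(W) = 0*4 = 0)
L(u) = -1 + 2*u
V(J, A) = -550 (V(J, A) = -5*110 = -550)
sqrt(32149 + V(L(o(3)), b(-3, 1))) = sqrt(32149 - 550) = sqrt(31599) = 3*sqrt(3511)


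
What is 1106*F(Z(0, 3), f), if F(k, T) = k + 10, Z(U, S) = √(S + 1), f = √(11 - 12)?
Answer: 13272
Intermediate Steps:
f = I (f = √(-1) = I ≈ 1.0*I)
Z(U, S) = √(1 + S)
F(k, T) = 10 + k
1106*F(Z(0, 3), f) = 1106*(10 + √(1 + 3)) = 1106*(10 + √4) = 1106*(10 + 2) = 1106*12 = 13272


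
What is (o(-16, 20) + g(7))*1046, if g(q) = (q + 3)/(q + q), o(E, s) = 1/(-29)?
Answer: 144348/203 ≈ 711.07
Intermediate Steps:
o(E, s) = -1/29
g(q) = (3 + q)/(2*q) (g(q) = (3 + q)/((2*q)) = (3 + q)*(1/(2*q)) = (3 + q)/(2*q))
(o(-16, 20) + g(7))*1046 = (-1/29 + (1/2)*(3 + 7)/7)*1046 = (-1/29 + (1/2)*(1/7)*10)*1046 = (-1/29 + 5/7)*1046 = (138/203)*1046 = 144348/203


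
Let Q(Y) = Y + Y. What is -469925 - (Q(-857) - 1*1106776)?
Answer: 638565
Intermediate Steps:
Q(Y) = 2*Y
-469925 - (Q(-857) - 1*1106776) = -469925 - (2*(-857) - 1*1106776) = -469925 - (-1714 - 1106776) = -469925 - 1*(-1108490) = -469925 + 1108490 = 638565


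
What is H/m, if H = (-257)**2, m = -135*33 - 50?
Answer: -66049/4505 ≈ -14.661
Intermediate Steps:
m = -4505 (m = -4455 - 50 = -4505)
H = 66049
H/m = 66049/(-4505) = 66049*(-1/4505) = -66049/4505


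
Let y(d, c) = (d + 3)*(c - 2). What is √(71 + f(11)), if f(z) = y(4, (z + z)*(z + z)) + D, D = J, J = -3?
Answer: √3442 ≈ 58.669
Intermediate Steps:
y(d, c) = (-2 + c)*(3 + d) (y(d, c) = (3 + d)*(-2 + c) = (-2 + c)*(3 + d))
D = -3
f(z) = -17 + 28*z² (f(z) = (-6 - 2*4 + 3*((z + z)*(z + z)) + ((z + z)*(z + z))*4) - 3 = (-6 - 8 + 3*((2*z)*(2*z)) + ((2*z)*(2*z))*4) - 3 = (-6 - 8 + 3*(4*z²) + (4*z²)*4) - 3 = (-6 - 8 + 12*z² + 16*z²) - 3 = (-14 + 28*z²) - 3 = -17 + 28*z²)
√(71 + f(11)) = √(71 + (-17 + 28*11²)) = √(71 + (-17 + 28*121)) = √(71 + (-17 + 3388)) = √(71 + 3371) = √3442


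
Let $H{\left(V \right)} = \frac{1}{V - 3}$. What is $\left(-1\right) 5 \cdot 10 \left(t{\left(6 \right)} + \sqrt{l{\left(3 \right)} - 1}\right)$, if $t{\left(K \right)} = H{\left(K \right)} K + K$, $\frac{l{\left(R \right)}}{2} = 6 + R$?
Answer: $-400 - 50 \sqrt{17} \approx -606.16$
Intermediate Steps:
$H{\left(V \right)} = \frac{1}{-3 + V}$
$l{\left(R \right)} = 12 + 2 R$ ($l{\left(R \right)} = 2 \left(6 + R\right) = 12 + 2 R$)
$t{\left(K \right)} = K + \frac{K}{-3 + K}$ ($t{\left(K \right)} = \frac{K}{-3 + K} + K = K + \frac{K}{-3 + K}$)
$\left(-1\right) 5 \cdot 10 \left(t{\left(6 \right)} + \sqrt{l{\left(3 \right)} - 1}\right) = \left(-1\right) 5 \cdot 10 \left(\frac{6 \left(-2 + 6\right)}{-3 + 6} + \sqrt{\left(12 + 2 \cdot 3\right) - 1}\right) = \left(-5\right) 10 \left(6 \cdot \frac{1}{3} \cdot 4 + \sqrt{\left(12 + 6\right) - 1}\right) = - 50 \left(6 \cdot \frac{1}{3} \cdot 4 + \sqrt{18 - 1}\right) = - 50 \left(8 + \sqrt{17}\right) = -400 - 50 \sqrt{17}$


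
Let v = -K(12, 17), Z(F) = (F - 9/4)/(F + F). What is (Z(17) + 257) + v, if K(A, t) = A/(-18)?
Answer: 105305/408 ≈ 258.10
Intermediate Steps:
Z(F) = (-9/4 + F)/(2*F) (Z(F) = (F - 9*¼)/((2*F)) = (F - 9/4)*(1/(2*F)) = (-9/4 + F)*(1/(2*F)) = (-9/4 + F)/(2*F))
K(A, t) = -A/18 (K(A, t) = A*(-1/18) = -A/18)
v = ⅔ (v = -(-1)*12/18 = -1*(-⅔) = ⅔ ≈ 0.66667)
(Z(17) + 257) + v = ((⅛)*(-9 + 4*17)/17 + 257) + ⅔ = ((⅛)*(1/17)*(-9 + 68) + 257) + ⅔ = ((⅛)*(1/17)*59 + 257) + ⅔ = (59/136 + 257) + ⅔ = 35011/136 + ⅔ = 105305/408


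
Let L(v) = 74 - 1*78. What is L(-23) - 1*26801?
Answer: -26805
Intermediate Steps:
L(v) = -4 (L(v) = 74 - 78 = -4)
L(-23) - 1*26801 = -4 - 1*26801 = -4 - 26801 = -26805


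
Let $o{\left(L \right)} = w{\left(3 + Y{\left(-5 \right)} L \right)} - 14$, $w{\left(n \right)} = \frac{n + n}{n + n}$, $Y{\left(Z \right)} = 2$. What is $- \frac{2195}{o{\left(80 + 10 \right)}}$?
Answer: $\frac{2195}{13} \approx 168.85$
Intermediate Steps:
$w{\left(n \right)} = 1$ ($w{\left(n \right)} = \frac{2 n}{2 n} = 2 n \frac{1}{2 n} = 1$)
$o{\left(L \right)} = -13$ ($o{\left(L \right)} = 1 - 14 = -13$)
$- \frac{2195}{o{\left(80 + 10 \right)}} = - \frac{2195}{-13} = \left(-2195\right) \left(- \frac{1}{13}\right) = \frac{2195}{13}$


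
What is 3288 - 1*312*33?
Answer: -7008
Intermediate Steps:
3288 - 1*312*33 = 3288 - 312*33 = 3288 - 10296 = -7008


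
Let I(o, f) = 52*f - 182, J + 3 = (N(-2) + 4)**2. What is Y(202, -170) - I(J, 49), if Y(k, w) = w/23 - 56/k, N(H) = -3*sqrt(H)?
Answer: -5514032/2323 ≈ -2373.7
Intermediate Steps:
J = -3 + (4 - 3*I*sqrt(2))**2 (J = -3 + (-3*I*sqrt(2) + 4)**2 = -3 + (4 - 3*I*sqrt(2))**2 ≈ -5.0 - 33.941*I)
I(o, f) = -182 + 52*f
Y(k, w) = -56/k + w/23 (Y(k, w) = w*(1/23) - 56/k = w/23 - 56/k = -56/k + w/23)
Y(202, -170) - I(J, 49) = (-56/202 + (1/23)*(-170)) - (-182 + 52*49) = (-56*1/202 - 170/23) - (-182 + 2548) = (-28/101 - 170/23) - 1*2366 = -17814/2323 - 2366 = -5514032/2323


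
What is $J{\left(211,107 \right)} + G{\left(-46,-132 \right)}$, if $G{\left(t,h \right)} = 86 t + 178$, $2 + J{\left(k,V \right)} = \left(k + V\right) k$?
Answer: $63318$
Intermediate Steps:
$J{\left(k,V \right)} = -2 + k \left(V + k\right)$ ($J{\left(k,V \right)} = -2 + \left(k + V\right) k = -2 + \left(V + k\right) k = -2 + k \left(V + k\right)$)
$G{\left(t,h \right)} = 178 + 86 t$
$J{\left(211,107 \right)} + G{\left(-46,-132 \right)} = \left(-2 + 211^{2} + 107 \cdot 211\right) + \left(178 + 86 \left(-46\right)\right) = \left(-2 + 44521 + 22577\right) + \left(178 - 3956\right) = 67096 - 3778 = 63318$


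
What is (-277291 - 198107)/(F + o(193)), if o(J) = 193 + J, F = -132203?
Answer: 22638/6277 ≈ 3.6065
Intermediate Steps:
(-277291 - 198107)/(F + o(193)) = (-277291 - 198107)/(-132203 + (193 + 193)) = -475398/(-132203 + 386) = -475398/(-131817) = -475398*(-1/131817) = 22638/6277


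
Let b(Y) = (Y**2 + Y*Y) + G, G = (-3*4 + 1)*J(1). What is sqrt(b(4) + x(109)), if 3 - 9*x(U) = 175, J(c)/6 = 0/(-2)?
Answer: 2*sqrt(29)/3 ≈ 3.5901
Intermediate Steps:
J(c) = 0 (J(c) = 6*(0/(-2)) = 6*(0*(-1/2)) = 6*0 = 0)
x(U) = -172/9 (x(U) = 1/3 - 1/9*175 = 1/3 - 175/9 = -172/9)
G = 0 (G = (-3*4 + 1)*0 = (-12 + 1)*0 = -11*0 = 0)
b(Y) = 2*Y**2 (b(Y) = (Y**2 + Y*Y) + 0 = (Y**2 + Y**2) + 0 = 2*Y**2 + 0 = 2*Y**2)
sqrt(b(4) + x(109)) = sqrt(2*4**2 - 172/9) = sqrt(2*16 - 172/9) = sqrt(32 - 172/9) = sqrt(116/9) = 2*sqrt(29)/3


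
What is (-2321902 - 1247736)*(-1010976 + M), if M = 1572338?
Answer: -2003859126956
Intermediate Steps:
(-2321902 - 1247736)*(-1010976 + M) = (-2321902 - 1247736)*(-1010976 + 1572338) = -3569638*561362 = -2003859126956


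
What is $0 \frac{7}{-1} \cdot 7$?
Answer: $0$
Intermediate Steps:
$0 \frac{7}{-1} \cdot 7 = 0 \cdot 7 \left(-1\right) 7 = 0 \left(-7\right) 7 = 0 \cdot 7 = 0$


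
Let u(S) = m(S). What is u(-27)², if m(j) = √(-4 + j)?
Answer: -31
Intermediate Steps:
u(S) = √(-4 + S)
u(-27)² = (√(-4 - 27))² = (√(-31))² = (I*√31)² = -31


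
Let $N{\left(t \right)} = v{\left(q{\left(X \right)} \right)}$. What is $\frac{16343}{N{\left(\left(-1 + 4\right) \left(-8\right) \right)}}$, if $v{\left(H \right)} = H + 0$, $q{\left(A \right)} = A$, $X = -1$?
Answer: $-16343$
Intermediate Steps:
$v{\left(H \right)} = H$
$N{\left(t \right)} = -1$
$\frac{16343}{N{\left(\left(-1 + 4\right) \left(-8\right) \right)}} = \frac{16343}{-1} = 16343 \left(-1\right) = -16343$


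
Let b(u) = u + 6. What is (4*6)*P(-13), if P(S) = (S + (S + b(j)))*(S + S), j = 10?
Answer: 6240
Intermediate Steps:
b(u) = 6 + u
P(S) = 2*S*(16 + 2*S) (P(S) = (S + (S + (6 + 10)))*(S + S) = (S + (S + 16))*(2*S) = (S + (16 + S))*(2*S) = (16 + 2*S)*(2*S) = 2*S*(16 + 2*S))
(4*6)*P(-13) = (4*6)*(4*(-13)*(8 - 13)) = 24*(4*(-13)*(-5)) = 24*260 = 6240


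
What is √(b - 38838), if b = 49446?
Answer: 4*√663 ≈ 103.00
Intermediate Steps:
√(b - 38838) = √(49446 - 38838) = √10608 = 4*√663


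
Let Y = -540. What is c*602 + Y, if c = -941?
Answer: -567022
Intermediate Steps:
c*602 + Y = -941*602 - 540 = -566482 - 540 = -567022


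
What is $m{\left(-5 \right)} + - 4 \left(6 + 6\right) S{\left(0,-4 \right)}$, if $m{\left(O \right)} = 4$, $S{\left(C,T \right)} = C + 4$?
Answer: $-188$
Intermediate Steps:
$S{\left(C,T \right)} = 4 + C$
$m{\left(-5 \right)} + - 4 \left(6 + 6\right) S{\left(0,-4 \right)} = 4 + - 4 \left(6 + 6\right) \left(4 + 0\right) = 4 + \left(-4\right) 12 \cdot 4 = 4 - 192 = -188$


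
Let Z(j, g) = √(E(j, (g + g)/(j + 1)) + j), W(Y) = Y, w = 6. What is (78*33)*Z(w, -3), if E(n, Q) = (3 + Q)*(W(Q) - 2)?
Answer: 2574*I*√6/7 ≈ 900.71*I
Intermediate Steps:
E(n, Q) = (-2 + Q)*(3 + Q) (E(n, Q) = (3 + Q)*(Q - 2) = (3 + Q)*(-2 + Q) = (-2 + Q)*(3 + Q))
Z(j, g) = √(-6 + j + 2*g/(1 + j) + 4*g²/(1 + j)²) (Z(j, g) = √((-6 + (g + g)/(j + 1) + ((g + g)/(j + 1))²) + j) = √((-6 + (2*g)/(1 + j) + ((2*g)/(1 + j))²) + j) = √((-6 + 2*g/(1 + j) + (2*g/(1 + j))²) + j) = √((-6 + 2*g/(1 + j) + 4*g²/(1 + j)²) + j) = √(-6 + j + 2*g/(1 + j) + 4*g²/(1 + j)²))
(78*33)*Z(w, -3) = (78*33)*√((-6*(1 + 6)² + 4*(-3)² + 6*(1 + 6)² + 2*(-3)*(1 + 6))/(1 + 6)²) = 2574*√((-6*7² + 4*9 + 6*7² + 2*(-3)*7)/7²) = 2574*√((-6*49 + 36 + 6*49 - 42)/49) = 2574*√((-294 + 36 + 294 - 42)/49) = 2574*√((1/49)*(-6)) = 2574*√(-6/49) = 2574*(I*√6/7) = 2574*I*√6/7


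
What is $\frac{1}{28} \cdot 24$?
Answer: $\frac{6}{7} \approx 0.85714$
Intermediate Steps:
$\frac{1}{28} \cdot 24 = \frac{6}{7}$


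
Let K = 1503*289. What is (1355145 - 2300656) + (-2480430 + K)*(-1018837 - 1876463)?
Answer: 5923965258389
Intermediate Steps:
K = 434367
(1355145 - 2300656) + (-2480430 + K)*(-1018837 - 1876463) = (1355145 - 2300656) + (-2480430 + 434367)*(-1018837 - 1876463) = -945511 - 2046063*(-2895300) = -945511 + 5923966203900 = 5923965258389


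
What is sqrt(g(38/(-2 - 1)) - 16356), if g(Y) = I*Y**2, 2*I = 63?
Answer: I*sqrt(11302) ≈ 106.31*I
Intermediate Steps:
I = 63/2 (I = (1/2)*63 = 63/2 ≈ 31.500)
g(Y) = 63*Y**2/2
sqrt(g(38/(-2 - 1)) - 16356) = sqrt(63*(38/(-2 - 1))**2/2 - 16356) = sqrt(63*(38/(-3))**2/2 - 16356) = sqrt(63*(38*(-1/3))**2/2 - 16356) = sqrt(63*(-38/3)**2/2 - 16356) = sqrt((63/2)*(1444/9) - 16356) = sqrt(5054 - 16356) = sqrt(-11302) = I*sqrt(11302)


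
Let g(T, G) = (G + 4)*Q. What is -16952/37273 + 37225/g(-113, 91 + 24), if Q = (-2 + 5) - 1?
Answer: 1383452849/8870974 ≈ 155.95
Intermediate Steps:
Q = 2 (Q = 3 - 1 = 2)
g(T, G) = 8 + 2*G (g(T, G) = (G + 4)*2 = (4 + G)*2 = 8 + 2*G)
-16952/37273 + 37225/g(-113, 91 + 24) = -16952/37273 + 37225/(8 + 2*(91 + 24)) = -16952*1/37273 + 37225/(8 + 2*115) = -16952/37273 + 37225/(8 + 230) = -16952/37273 + 37225/238 = 1383452849/8870974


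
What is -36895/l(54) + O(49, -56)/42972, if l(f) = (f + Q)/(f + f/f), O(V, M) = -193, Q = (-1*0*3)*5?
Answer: -14533311187/386748 ≈ -37578.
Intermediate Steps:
Q = 0 (Q = (0*3)*5 = 0*5 = 0)
l(f) = f/(1 + f) (l(f) = (f + 0)/(f + f/f) = f/(f + 1) = f/(1 + f))
-36895/l(54) + O(49, -56)/42972 = -36895/(54/(1 + 54)) - 193/42972 = -36895/(54/55) - 193*1/42972 = -36895/(54*(1/55)) - 193/42972 = -36895/54/55 - 193/42972 = -36895*55/54 - 193/42972 = -2029225/54 - 193/42972 = -14533311187/386748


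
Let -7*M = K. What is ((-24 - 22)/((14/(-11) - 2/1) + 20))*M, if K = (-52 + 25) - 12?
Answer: -429/28 ≈ -15.321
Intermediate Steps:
K = -39 (K = -27 - 12 = -39)
M = 39/7 (M = -1/7*(-39) = 39/7 ≈ 5.5714)
((-24 - 22)/((14/(-11) - 2/1) + 20))*M = ((-24 - 22)/((14/(-11) - 2/1) + 20))*(39/7) = -46/((14*(-1/11) - 2*1) + 20)*(39/7) = -46/((-14/11 - 2) + 20)*(39/7) = -46/(-36/11 + 20)*(39/7) = -46/184/11*(39/7) = -46*11/184*(39/7) = -11/4*39/7 = -429/28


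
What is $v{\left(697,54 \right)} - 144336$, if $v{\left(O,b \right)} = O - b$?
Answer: $-143693$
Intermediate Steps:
$v{\left(697,54 \right)} - 144336 = \left(697 - 54\right) - 144336 = 643 - 144336 = -143693$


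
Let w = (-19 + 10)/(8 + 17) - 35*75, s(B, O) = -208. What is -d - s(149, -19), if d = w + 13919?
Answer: -277141/25 ≈ -11086.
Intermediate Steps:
w = -65634/25 (w = -9/25 - 2625 = -65634/25 ≈ -2625.4)
d = 282341/25 (d = -65634/25 + 13919 = 282341/25 ≈ 11294.)
-d - s(149, -19) = -1*282341/25 - 1*(-208) = -282341/25 + 208 = -277141/25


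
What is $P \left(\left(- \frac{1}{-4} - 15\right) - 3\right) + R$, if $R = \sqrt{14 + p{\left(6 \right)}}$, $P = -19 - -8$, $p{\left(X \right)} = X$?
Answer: $\frac{781}{4} + 2 \sqrt{5} \approx 199.72$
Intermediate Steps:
$P = -11$ ($P = -19 + 8 = -11$)
$R = 2 \sqrt{5}$ ($R = \sqrt{14 + 6} = \sqrt{20} = 2 \sqrt{5} \approx 4.4721$)
$P \left(\left(- \frac{1}{-4} - 15\right) - 3\right) + R = - 11 \left(\left(- \frac{1}{-4} - 15\right) - 3\right) + 2 \sqrt{5} = - 11 \left(\left(\left(-1\right) \left(- \frac{1}{4}\right) - 15\right) - 3\right) + 2 \sqrt{5} = - 11 \left(\left(\frac{1}{4} - 15\right) - 3\right) + 2 \sqrt{5} = - 11 \left(- \frac{59}{4} - 3\right) + 2 \sqrt{5} = \left(-11\right) \left(- \frac{71}{4}\right) + 2 \sqrt{5} = \frac{781}{4} + 2 \sqrt{5}$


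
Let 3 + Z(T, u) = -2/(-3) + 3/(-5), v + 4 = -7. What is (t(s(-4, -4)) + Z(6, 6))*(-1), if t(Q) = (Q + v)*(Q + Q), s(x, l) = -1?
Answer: -316/15 ≈ -21.067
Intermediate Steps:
v = -11 (v = -4 - 7 = -11)
Z(T, u) = -44/15 (Z(T, u) = -3 + (-2/(-3) + 3/(-5)) = -3 + (-2*(-⅓) + 3*(-⅕)) = -3 + (⅔ - ⅗) = -3 + 1/15 = -44/15)
t(Q) = 2*Q*(-11 + Q) (t(Q) = (Q - 11)*(Q + Q) = (-11 + Q)*(2*Q) = 2*Q*(-11 + Q))
(t(s(-4, -4)) + Z(6, 6))*(-1) = (2*(-1)*(-11 - 1) - 44/15)*(-1) = (2*(-1)*(-12) - 44/15)*(-1) = (24 - 44/15)*(-1) = (316/15)*(-1) = -316/15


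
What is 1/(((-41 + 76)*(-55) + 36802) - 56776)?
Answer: -1/21899 ≈ -4.5664e-5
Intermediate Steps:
1/(((-41 + 76)*(-55) + 36802) - 56776) = 1/((35*(-55) + 36802) - 56776) = 1/((-1925 + 36802) - 56776) = 1/(34877 - 56776) = 1/(-21899) = -1/21899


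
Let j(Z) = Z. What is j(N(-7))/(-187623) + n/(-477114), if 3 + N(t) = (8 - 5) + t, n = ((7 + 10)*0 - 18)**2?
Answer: -9575009/14919593337 ≈ -0.00064177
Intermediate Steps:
n = 324 (n = (17*0 - 18)**2 = (0 - 18)**2 = (-18)**2 = 324)
N(t) = t (N(t) = -3 + ((8 - 5) + t) = -3 + (3 + t) = t)
j(N(-7))/(-187623) + n/(-477114) = -7/(-187623) + 324/(-477114) = -7*(-1/187623) + 324*(-1/477114) = 7/187623 - 54/79519 = -9575009/14919593337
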